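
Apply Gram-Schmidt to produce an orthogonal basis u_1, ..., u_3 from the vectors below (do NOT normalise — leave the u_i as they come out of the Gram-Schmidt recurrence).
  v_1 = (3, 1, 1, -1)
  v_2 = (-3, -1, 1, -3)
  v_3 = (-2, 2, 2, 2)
Orthogonal basis:
  u_1 = (3, 1, 1, -1)
  u_2 = (-3/2, -1/2, 3/2, -7/2)
  u_3 = (-20/17, 116/51, 128/51, 64/51)

Apply the Gram-Schmidt recurrence
  u_1 = v_1
  u_i = v_i − Σ_{j<i} ((v_i · u_j) / (u_j · u_j)) · u_j.

Step by step this gives:
  u_1 = (3, 1, 1, -1)
  u_2 = (-3/2, -1/2, 3/2, -7/2)
  u_3 = (-20/17, 116/51, 128/51, 64/51)

Orthogonality check:
  u_2 · u_1 = 0 (should be 0)
  u_3 · u_1 = 0 (should be 0)
  u_3 · u_2 = 0 (should be 0)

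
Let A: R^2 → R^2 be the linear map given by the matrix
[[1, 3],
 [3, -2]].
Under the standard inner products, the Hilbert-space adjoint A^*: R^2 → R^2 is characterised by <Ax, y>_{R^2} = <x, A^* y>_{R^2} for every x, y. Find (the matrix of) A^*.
A^* = A^T =
[[1, 3],
 [3, -2]]

For real matrices with standard dot products, the defining identity <Ax, y> = <x, A^* y> gives (Ax)^T y = x^T (A^*) y, i.e. x^T A^T y = x^T (A^*) y. Since this holds for all x, y, we must have A^* = A^T. Therefore
A^* =
[[1, 3],
 [3, -2]].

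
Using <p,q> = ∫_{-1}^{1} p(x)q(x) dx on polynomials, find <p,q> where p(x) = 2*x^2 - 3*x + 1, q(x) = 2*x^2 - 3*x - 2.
<p,q> = 34/15

Expand the product: p(x)·q(x) = 4*x^4 - 12*x^3 + 7*x^2 + 3*x - 2.
∫_{-1}^{1} of each monomial x^k gives [2/(k+1) if k even, 0 if k odd]. Integrating term-by-term (or equivalently evaluating the antiderivative F(x) = 4*x^5/5 - 3*x^4 + 7*x^3/3 + 3*x^2/2 - 2*x at the endpoints):
  F(1) − F(−1) = -11/30 − (-79/30) = 34/15.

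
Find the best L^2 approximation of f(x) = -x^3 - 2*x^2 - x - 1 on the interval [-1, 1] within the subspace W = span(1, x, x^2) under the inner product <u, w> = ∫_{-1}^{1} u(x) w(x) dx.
g(x) = -2*x^2 - 8*x/5 - 1

The best approximation g ∈ W is the orthogonal projection of f onto W. Writing g = a_0 + a_1 x + a_2 x^2, the coefficients solve the normal equations G · a = b where
  G_{ij} = <φ_i, φ_j> and b_i = <f, φ_i>, with φ_0 = 1, φ_1 = x, φ_2 = x^2.
G =
  [2, 0, 2/3]
  [0, 2/3, 0]
  [2/3, 0, 2/5],
b = (-10/3, -16/15, -22/15).
Solving gives a_0 = -1, a_1 = -8/5, a_2 = -2, so
  g(x) = -2*x^2 - 8*x/5 - 1.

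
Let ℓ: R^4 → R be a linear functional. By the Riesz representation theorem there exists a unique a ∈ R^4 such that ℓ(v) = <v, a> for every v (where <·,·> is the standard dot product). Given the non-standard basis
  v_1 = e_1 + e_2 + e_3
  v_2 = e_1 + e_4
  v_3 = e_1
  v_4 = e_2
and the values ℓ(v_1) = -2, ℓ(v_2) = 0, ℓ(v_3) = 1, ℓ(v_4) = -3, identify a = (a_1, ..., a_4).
a = (1, -3, 0, -1)

Write a = (a_1, ..., a_4) in the standard basis. For each basis vector v_i, ℓ(v_i) = <v_i, a> is a linear equation in the a_j's. Collect the n equations into a matrix system V a = ℓ, where row i of V is v_i (expressed in the standard basis). Since V is invertible (lower-triangular with 1s on the diagonal, up to permutation), solve by back-substitution:
  V =
[[1, 1, 1, 0],
 [1, 0, 0, 1],
 [1, 0, 0, 0],
 [0, 1, 0, 0]]
  V a = (-2, 0, 1, -3)
Solving gives a = (1, -3, 0, -1).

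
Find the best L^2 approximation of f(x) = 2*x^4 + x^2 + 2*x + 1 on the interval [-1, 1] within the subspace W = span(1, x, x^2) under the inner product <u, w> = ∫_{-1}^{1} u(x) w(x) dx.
g(x) = 19*x^2/7 + 2*x + 29/35

The best approximation g ∈ W is the orthogonal projection of f onto W. Writing g = a_0 + a_1 x + a_2 x^2, the coefficients solve the normal equations G · a = b where
  G_{ij} = <φ_i, φ_j> and b_i = <f, φ_i>, with φ_0 = 1, φ_1 = x, φ_2 = x^2.
G =
  [2, 0, 2/3]
  [0, 2/3, 0]
  [2/3, 0, 2/5],
b = (52/15, 4/3, 172/105).
Solving gives a_0 = 29/35, a_1 = 2, a_2 = 19/7, so
  g(x) = 19*x^2/7 + 2*x + 29/35.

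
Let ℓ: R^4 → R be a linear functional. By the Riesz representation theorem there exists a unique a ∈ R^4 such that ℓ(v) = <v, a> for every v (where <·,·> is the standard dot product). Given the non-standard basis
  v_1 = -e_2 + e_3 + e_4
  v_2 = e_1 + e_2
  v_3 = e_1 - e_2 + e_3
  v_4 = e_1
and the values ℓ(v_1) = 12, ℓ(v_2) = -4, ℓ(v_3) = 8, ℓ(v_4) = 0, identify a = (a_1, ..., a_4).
a = (0, -4, 4, 4)

Write a = (a_1, ..., a_4) in the standard basis. For each basis vector v_i, ℓ(v_i) = <v_i, a> is a linear equation in the a_j's. Collect the n equations into a matrix system V a = ℓ, where row i of V is v_i (expressed in the standard basis). Since V is invertible (lower-triangular with 1s on the diagonal, up to permutation), solve by back-substitution:
  V =
[[0, -1, 1, 1],
 [1, 1, 0, 0],
 [1, -1, 1, 0],
 [1, 0, 0, 0]]
  V a = (12, -4, 8, 0)
Solving gives a = (0, -4, 4, 4).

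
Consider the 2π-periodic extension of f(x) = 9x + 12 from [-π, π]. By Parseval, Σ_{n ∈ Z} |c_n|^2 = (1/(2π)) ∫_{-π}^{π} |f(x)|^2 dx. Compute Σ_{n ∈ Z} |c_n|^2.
Σ |c_n|^2 = 27π^2 + 144

Expand and integrate term by term over [-π, π]:
  ∫ (9x)^2 dx = 81·(2π^3/3); ∫ 2·9·(12)·x dx = 0 (odd integrand); ∫ 12^2 dx = 144·2π.
So (1/(2π)) ∫_{-π}^{π} (9x + 12)^2 dx = 81π^2/3 + 144 = 27π^2 + 144.
Parseval ⇒ Σ |c_n|^2 = 27π^2 + 144.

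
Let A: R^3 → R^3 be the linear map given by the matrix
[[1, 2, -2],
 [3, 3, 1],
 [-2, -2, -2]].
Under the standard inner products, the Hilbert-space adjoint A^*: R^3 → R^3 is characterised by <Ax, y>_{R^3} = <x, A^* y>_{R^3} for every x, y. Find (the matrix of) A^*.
A^* = A^T =
[[1, 3, -2],
 [2, 3, -2],
 [-2, 1, -2]]

For real matrices with standard dot products, the defining identity <Ax, y> = <x, A^* y> gives (Ax)^T y = x^T (A^*) y, i.e. x^T A^T y = x^T (A^*) y. Since this holds for all x, y, we must have A^* = A^T. Therefore
A^* =
[[1, 3, -2],
 [2, 3, -2],
 [-2, 1, -2]].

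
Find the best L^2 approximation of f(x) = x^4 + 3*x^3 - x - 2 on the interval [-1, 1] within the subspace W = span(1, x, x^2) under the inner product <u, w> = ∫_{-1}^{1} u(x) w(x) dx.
g(x) = 6*x^2/7 + 4*x/5 - 73/35

The best approximation g ∈ W is the orthogonal projection of f onto W. Writing g = a_0 + a_1 x + a_2 x^2, the coefficients solve the normal equations G · a = b where
  G_{ij} = <φ_i, φ_j> and b_i = <f, φ_i>, with φ_0 = 1, φ_1 = x, φ_2 = x^2.
G =
  [2, 0, 2/3]
  [0, 2/3, 0]
  [2/3, 0, 2/5],
b = (-18/5, 8/15, -22/21).
Solving gives a_0 = -73/35, a_1 = 4/5, a_2 = 6/7, so
  g(x) = 6*x^2/7 + 4*x/5 - 73/35.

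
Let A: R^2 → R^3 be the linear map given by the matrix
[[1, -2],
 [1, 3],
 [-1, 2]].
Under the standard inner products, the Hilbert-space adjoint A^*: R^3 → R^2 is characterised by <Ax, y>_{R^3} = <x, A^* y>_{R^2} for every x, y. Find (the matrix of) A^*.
A^* = A^T =
[[1, 1, -1],
 [-2, 3, 2]]

For real matrices with standard dot products, the defining identity <Ax, y> = <x, A^* y> gives (Ax)^T y = x^T (A^*) y, i.e. x^T A^T y = x^T (A^*) y. Since this holds for all x, y, we must have A^* = A^T. Therefore
A^* =
[[1, 1, -1],
 [-2, 3, 2]].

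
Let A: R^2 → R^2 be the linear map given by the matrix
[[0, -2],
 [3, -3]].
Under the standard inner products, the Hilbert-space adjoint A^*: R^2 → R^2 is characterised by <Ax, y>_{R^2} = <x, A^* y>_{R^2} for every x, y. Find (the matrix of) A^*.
A^* = A^T =
[[0, 3],
 [-2, -3]]

For real matrices with standard dot products, the defining identity <Ax, y> = <x, A^* y> gives (Ax)^T y = x^T (A^*) y, i.e. x^T A^T y = x^T (A^*) y. Since this holds for all x, y, we must have A^* = A^T. Therefore
A^* =
[[0, 3],
 [-2, -3]].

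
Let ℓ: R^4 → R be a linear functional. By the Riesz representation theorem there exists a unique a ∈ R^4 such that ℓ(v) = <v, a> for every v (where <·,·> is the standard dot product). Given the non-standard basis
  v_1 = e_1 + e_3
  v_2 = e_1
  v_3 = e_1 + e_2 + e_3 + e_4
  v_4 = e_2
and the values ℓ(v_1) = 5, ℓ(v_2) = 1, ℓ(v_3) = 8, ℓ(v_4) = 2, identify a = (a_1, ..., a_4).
a = (1, 2, 4, 1)

Write a = (a_1, ..., a_4) in the standard basis. For each basis vector v_i, ℓ(v_i) = <v_i, a> is a linear equation in the a_j's. Collect the n equations into a matrix system V a = ℓ, where row i of V is v_i (expressed in the standard basis). Since V is invertible (lower-triangular with 1s on the diagonal, up to permutation), solve by back-substitution:
  V =
[[1, 0, 1, 0],
 [1, 0, 0, 0],
 [1, 1, 1, 1],
 [0, 1, 0, 0]]
  V a = (5, 1, 8, 2)
Solving gives a = (1, 2, 4, 1).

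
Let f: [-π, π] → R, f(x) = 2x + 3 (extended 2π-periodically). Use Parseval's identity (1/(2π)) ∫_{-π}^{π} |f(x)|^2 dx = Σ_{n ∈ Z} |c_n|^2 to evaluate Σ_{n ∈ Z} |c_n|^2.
Σ |c_n|^2 = 4π^2/3 + 9

Expand and integrate term by term over [-π, π]:
  ∫ (2x)^2 dx = 4·(2π^3/3); ∫ 2·2·(3)·x dx = 0 (odd integrand); ∫ 3^2 dx = 9·2π.
So (1/(2π)) ∫_{-π}^{π} (2x + 3)^2 dx = 4π^2/3 + 9 = 4π^2/3 + 9.
Parseval ⇒ Σ |c_n|^2 = 4π^2/3 + 9.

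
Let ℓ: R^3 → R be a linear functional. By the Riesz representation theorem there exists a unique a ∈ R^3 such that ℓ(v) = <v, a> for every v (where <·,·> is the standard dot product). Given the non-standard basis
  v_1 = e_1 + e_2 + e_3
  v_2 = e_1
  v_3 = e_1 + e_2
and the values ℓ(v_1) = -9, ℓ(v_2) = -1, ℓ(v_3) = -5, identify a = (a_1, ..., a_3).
a = (-1, -4, -4)

Write a = (a_1, ..., a_3) in the standard basis. For each basis vector v_i, ℓ(v_i) = <v_i, a> is a linear equation in the a_j's. Collect the n equations into a matrix system V a = ℓ, where row i of V is v_i (expressed in the standard basis). Since V is invertible (lower-triangular with 1s on the diagonal, up to permutation), solve by back-substitution:
  V =
[[1, 1, 1],
 [1, 0, 0],
 [1, 1, 0]]
  V a = (-9, -1, -5)
Solving gives a = (-1, -4, -4).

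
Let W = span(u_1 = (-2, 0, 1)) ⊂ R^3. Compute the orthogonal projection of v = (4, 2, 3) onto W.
proj_W(v) = (2, 0, -1)

Set up U = [u_1 | ... | u_1] ∈ R^(3×1). The projector onto W = col(U) is P = U (U^T U)^(-1) U^T.
Compute U^T U =
  [5],
and U^T v = (-5).
Solve U^T U · c = U^T v for the coefficients: c = (-1). The projection is proj_W(v) = U c.
Check: (v - proj_W(v)) · u_1 = 0  (should be 0).
Result: proj_W(v) = (2, 0, -1).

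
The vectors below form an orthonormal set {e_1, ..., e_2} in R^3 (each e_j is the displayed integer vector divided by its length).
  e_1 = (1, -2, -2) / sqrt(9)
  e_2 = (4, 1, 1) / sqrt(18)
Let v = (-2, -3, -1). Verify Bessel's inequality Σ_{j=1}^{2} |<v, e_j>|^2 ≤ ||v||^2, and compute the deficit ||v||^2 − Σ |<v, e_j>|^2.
Σ |<v, e_j>|^2 = 12; ||v||^2 = 14; deficit = 2

Write each e_j = u_j / sqrt(<u_j, u_j>) where u_j is the displayed integer vector. Then <v, e_j> = <v, u_j> / sqrt(<u_j, u_j>), so |<v, e_j>|^2 = <v, u_j>^2 / <u_j, u_j>.
Coefficients: <v, e_1> = 6/sqrt(9), <v, e_2> = -12/sqrt(18).
Square and sum: Σ |<v, e_j>|^2 = 12.
Compute ||v||^2 = v·v = 14.
Deficit = 14 − 12 = 2 ≥ 0, confirming Bessel's inequality. (The deficit equals ||v − Σ <v,e_j> e_j||^2, the squared distance from v to span{e_j}.)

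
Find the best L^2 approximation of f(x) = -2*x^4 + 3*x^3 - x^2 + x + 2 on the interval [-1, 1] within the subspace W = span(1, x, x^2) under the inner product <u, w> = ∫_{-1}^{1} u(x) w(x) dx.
g(x) = -19*x^2/7 + 14*x/5 + 76/35

The best approximation g ∈ W is the orthogonal projection of f onto W. Writing g = a_0 + a_1 x + a_2 x^2, the coefficients solve the normal equations G · a = b where
  G_{ij} = <φ_i, φ_j> and b_i = <f, φ_i>, with φ_0 = 1, φ_1 = x, φ_2 = x^2.
G =
  [2, 0, 2/3]
  [0, 2/3, 0]
  [2/3, 0, 2/5],
b = (38/15, 28/15, 38/105).
Solving gives a_0 = 76/35, a_1 = 14/5, a_2 = -19/7, so
  g(x) = -19*x^2/7 + 14*x/5 + 76/35.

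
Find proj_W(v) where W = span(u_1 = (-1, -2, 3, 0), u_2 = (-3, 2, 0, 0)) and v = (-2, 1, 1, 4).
proj_W(v) = (-392/181, 136/181, 141/181, 0)

Set up U = [u_1 | ... | u_2] ∈ R^(4×2). The projector onto W = col(U) is P = U (U^T U)^(-1) U^T.
Compute U^T U =
  [14, -1]
  [-1, 13],
and U^T v = (3, 8).
Solve U^T U · c = U^T v for the coefficients: c = (47/181, 115/181). The projection is proj_W(v) = U c.
Check: (v - proj_W(v)) · u_1 = 0  (should be 0).
Check: (v - proj_W(v)) · u_2 = 0  (should be 0).
Result: proj_W(v) = (-392/181, 136/181, 141/181, 0).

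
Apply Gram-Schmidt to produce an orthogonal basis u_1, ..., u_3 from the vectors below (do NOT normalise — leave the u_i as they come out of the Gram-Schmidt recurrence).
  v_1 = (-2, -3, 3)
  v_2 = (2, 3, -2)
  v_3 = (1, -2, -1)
Orthogonal basis:
  u_1 = (-2, -3, 3)
  u_2 = (3/11, 9/22, 13/22)
  u_3 = (21/13, -14/13, 0)

Apply the Gram-Schmidt recurrence
  u_1 = v_1
  u_i = v_i − Σ_{j<i} ((v_i · u_j) / (u_j · u_j)) · u_j.

Step by step this gives:
  u_1 = (-2, -3, 3)
  u_2 = (3/11, 9/22, 13/22)
  u_3 = (21/13, -14/13, 0)

Orthogonality check:
  u_2 · u_1 = 0 (should be 0)
  u_3 · u_1 = 0 (should be 0)
  u_3 · u_2 = 0 (should be 0)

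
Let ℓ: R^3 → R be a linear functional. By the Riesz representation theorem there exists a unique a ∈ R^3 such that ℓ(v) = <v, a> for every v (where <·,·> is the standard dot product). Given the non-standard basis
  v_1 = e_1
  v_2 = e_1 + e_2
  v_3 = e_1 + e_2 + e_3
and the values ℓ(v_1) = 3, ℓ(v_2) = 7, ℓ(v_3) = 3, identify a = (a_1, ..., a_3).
a = (3, 4, -4)

Write a = (a_1, ..., a_3) in the standard basis. For each basis vector v_i, ℓ(v_i) = <v_i, a> is a linear equation in the a_j's. Collect the n equations into a matrix system V a = ℓ, where row i of V is v_i (expressed in the standard basis). Since V is invertible (lower-triangular with 1s on the diagonal, up to permutation), solve by back-substitution:
  V =
[[1, 0, 0],
 [1, 1, 0],
 [1, 1, 1]]
  V a = (3, 7, 3)
Solving gives a = (3, 4, -4).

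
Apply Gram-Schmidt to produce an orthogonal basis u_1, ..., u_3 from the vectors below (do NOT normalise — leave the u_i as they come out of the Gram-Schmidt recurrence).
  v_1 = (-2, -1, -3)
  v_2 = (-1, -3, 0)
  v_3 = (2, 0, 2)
Orthogonal basis:
  u_1 = (-2, -1, -3)
  u_2 = (-2/7, -37/14, 15/14)
  u_3 = (72/115, -24/115, -8/23)

Apply the Gram-Schmidt recurrence
  u_1 = v_1
  u_i = v_i − Σ_{j<i} ((v_i · u_j) / (u_j · u_j)) · u_j.

Step by step this gives:
  u_1 = (-2, -1, -3)
  u_2 = (-2/7, -37/14, 15/14)
  u_3 = (72/115, -24/115, -8/23)

Orthogonality check:
  u_2 · u_1 = 0 (should be 0)
  u_3 · u_1 = 0 (should be 0)
  u_3 · u_2 = 0 (should be 0)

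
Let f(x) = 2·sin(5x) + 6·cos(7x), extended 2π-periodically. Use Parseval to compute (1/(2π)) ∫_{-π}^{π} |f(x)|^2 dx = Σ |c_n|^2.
Σ |c_n|^2 = 20

Expand |f|^2 and use orthogonality of {sin(nx), cos(mx)} on [-π, π]:
  ∫_{-π}^{π} sin(nx)^2 dx = π, ∫ cos(mx)^2 dx = π, and cross terms integrate to 0.
So ∫_{-π}^{π} f(x)^2 dx = 2^2 · π + 6^2 · π = (4 + 36)π.
Divide by 2π: (4 + 36)/2 = 20.
By Parseval, this equals Σ |c_n|^2.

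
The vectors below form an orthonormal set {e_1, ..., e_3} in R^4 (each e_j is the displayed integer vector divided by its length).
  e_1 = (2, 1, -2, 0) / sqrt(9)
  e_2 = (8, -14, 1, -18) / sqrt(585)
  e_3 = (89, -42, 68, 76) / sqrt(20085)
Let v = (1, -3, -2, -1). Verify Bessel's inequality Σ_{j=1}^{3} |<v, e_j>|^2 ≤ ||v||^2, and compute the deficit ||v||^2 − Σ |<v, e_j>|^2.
Σ |<v, e_j>|^2 = 870/103; ||v||^2 = 15; deficit = 675/103

Write each e_j = u_j / sqrt(<u_j, u_j>) where u_j is the displayed integer vector. Then <v, e_j> = <v, u_j> / sqrt(<u_j, u_j>), so |<v, e_j>|^2 = <v, u_j>^2 / <u_j, u_j>.
Coefficients: <v, e_1> = 3/sqrt(9), <v, e_2> = 66/sqrt(585), <v, e_3> = 3/sqrt(20085).
Square and sum: Σ |<v, e_j>|^2 = 870/103.
Compute ||v||^2 = v·v = 15.
Deficit = 15 − 870/103 = 675/103 ≥ 0, confirming Bessel's inequality. (The deficit equals ||v − Σ <v,e_j> e_j||^2, the squared distance from v to span{e_j}.)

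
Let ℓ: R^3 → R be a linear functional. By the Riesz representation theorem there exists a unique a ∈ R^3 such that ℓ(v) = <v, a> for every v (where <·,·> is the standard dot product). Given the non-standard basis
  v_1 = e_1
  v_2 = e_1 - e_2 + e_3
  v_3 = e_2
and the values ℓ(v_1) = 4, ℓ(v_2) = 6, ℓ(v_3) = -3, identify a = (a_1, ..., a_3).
a = (4, -3, -1)

Write a = (a_1, ..., a_3) in the standard basis. For each basis vector v_i, ℓ(v_i) = <v_i, a> is a linear equation in the a_j's. Collect the n equations into a matrix system V a = ℓ, where row i of V is v_i (expressed in the standard basis). Since V is invertible (lower-triangular with 1s on the diagonal, up to permutation), solve by back-substitution:
  V =
[[1, 0, 0],
 [1, -1, 1],
 [0, 1, 0]]
  V a = (4, 6, -3)
Solving gives a = (4, -3, -1).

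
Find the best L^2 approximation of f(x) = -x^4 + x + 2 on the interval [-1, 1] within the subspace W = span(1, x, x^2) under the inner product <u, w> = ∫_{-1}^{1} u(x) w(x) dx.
g(x) = -6*x^2/7 + x + 73/35

The best approximation g ∈ W is the orthogonal projection of f onto W. Writing g = a_0 + a_1 x + a_2 x^2, the coefficients solve the normal equations G · a = b where
  G_{ij} = <φ_i, φ_j> and b_i = <f, φ_i>, with φ_0 = 1, φ_1 = x, φ_2 = x^2.
G =
  [2, 0, 2/3]
  [0, 2/3, 0]
  [2/3, 0, 2/5],
b = (18/5, 2/3, 22/21).
Solving gives a_0 = 73/35, a_1 = 1, a_2 = -6/7, so
  g(x) = -6*x^2/7 + x + 73/35.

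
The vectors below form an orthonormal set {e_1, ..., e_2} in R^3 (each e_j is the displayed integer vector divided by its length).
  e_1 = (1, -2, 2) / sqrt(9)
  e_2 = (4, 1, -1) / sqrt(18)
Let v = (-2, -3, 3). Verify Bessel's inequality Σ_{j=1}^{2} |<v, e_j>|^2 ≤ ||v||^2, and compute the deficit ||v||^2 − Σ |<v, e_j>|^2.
Σ |<v, e_j>|^2 = 22; ||v||^2 = 22; deficit = 0

Write each e_j = u_j / sqrt(<u_j, u_j>) where u_j is the displayed integer vector. Then <v, e_j> = <v, u_j> / sqrt(<u_j, u_j>), so |<v, e_j>|^2 = <v, u_j>^2 / <u_j, u_j>.
Coefficients: <v, e_1> = 10/sqrt(9), <v, e_2> = -14/sqrt(18).
Square and sum: Σ |<v, e_j>|^2 = 22.
Compute ||v||^2 = v·v = 22.
Deficit = 22 − 22 = 0 ≥ 0, confirming Bessel's inequality. (The deficit equals ||v − Σ <v,e_j> e_j||^2, the squared distance from v to span{e_j}.)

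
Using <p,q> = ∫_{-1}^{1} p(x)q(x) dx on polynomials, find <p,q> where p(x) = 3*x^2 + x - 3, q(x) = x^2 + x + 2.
<p,q> = -122/15

Expand the product: p(x)·q(x) = 3*x^4 + 4*x^3 + 4*x^2 - x - 6.
∫_{-1}^{1} of each monomial x^k gives [2/(k+1) if k even, 0 if k odd]. Integrating term-by-term (or equivalently evaluating the antiderivative F(x) = 3*x^5/5 + x^4 + 4*x^3/3 - x^2/2 - 6*x at the endpoints):
  F(1) − F(−1) = -107/30 − (137/30) = -122/15.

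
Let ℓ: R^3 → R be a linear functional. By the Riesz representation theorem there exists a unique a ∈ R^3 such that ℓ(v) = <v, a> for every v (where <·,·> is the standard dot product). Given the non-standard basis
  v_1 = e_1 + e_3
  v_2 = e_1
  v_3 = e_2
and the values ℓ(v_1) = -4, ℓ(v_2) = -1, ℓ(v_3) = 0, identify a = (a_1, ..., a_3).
a = (-1, 0, -3)

Write a = (a_1, ..., a_3) in the standard basis. For each basis vector v_i, ℓ(v_i) = <v_i, a> is a linear equation in the a_j's. Collect the n equations into a matrix system V a = ℓ, where row i of V is v_i (expressed in the standard basis). Since V is invertible (lower-triangular with 1s on the diagonal, up to permutation), solve by back-substitution:
  V =
[[1, 0, 1],
 [1, 0, 0],
 [0, 1, 0]]
  V a = (-4, -1, 0)
Solving gives a = (-1, 0, -3).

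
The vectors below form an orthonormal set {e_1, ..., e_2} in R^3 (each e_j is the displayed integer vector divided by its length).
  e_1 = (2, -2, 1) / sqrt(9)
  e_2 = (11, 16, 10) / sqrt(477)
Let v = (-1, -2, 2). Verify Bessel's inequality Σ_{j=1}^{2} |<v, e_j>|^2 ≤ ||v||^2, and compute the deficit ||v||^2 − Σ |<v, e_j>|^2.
Σ |<v, e_j>|^2 = 153/53; ||v||^2 = 9; deficit = 324/53

Write each e_j = u_j / sqrt(<u_j, u_j>) where u_j is the displayed integer vector. Then <v, e_j> = <v, u_j> / sqrt(<u_j, u_j>), so |<v, e_j>|^2 = <v, u_j>^2 / <u_j, u_j>.
Coefficients: <v, e_1> = 4/sqrt(9), <v, e_2> = -23/sqrt(477).
Square and sum: Σ |<v, e_j>|^2 = 153/53.
Compute ||v||^2 = v·v = 9.
Deficit = 9 − 153/53 = 324/53 ≥ 0, confirming Bessel's inequality. (The deficit equals ||v − Σ <v,e_j> e_j||^2, the squared distance from v to span{e_j}.)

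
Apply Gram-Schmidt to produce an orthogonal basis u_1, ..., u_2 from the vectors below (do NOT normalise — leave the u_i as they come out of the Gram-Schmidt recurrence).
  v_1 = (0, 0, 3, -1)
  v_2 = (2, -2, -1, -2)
Orthogonal basis:
  u_1 = (0, 0, 3, -1)
  u_2 = (2, -2, -7/10, -21/10)

Apply the Gram-Schmidt recurrence
  u_1 = v_1
  u_i = v_i − Σ_{j<i} ((v_i · u_j) / (u_j · u_j)) · u_j.

Step by step this gives:
  u_1 = (0, 0, 3, -1)
  u_2 = (2, -2, -7/10, -21/10)

Orthogonality check:
  u_2 · u_1 = 0 (should be 0)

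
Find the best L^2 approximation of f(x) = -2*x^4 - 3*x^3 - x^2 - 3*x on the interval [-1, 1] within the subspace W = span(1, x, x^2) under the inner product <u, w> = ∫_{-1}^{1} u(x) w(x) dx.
g(x) = -19*x^2/7 - 24*x/5 + 6/35

The best approximation g ∈ W is the orthogonal projection of f onto W. Writing g = a_0 + a_1 x + a_2 x^2, the coefficients solve the normal equations G · a = b where
  G_{ij} = <φ_i, φ_j> and b_i = <f, φ_i>, with φ_0 = 1, φ_1 = x, φ_2 = x^2.
G =
  [2, 0, 2/3]
  [0, 2/3, 0]
  [2/3, 0, 2/5],
b = (-22/15, -16/5, -34/35).
Solving gives a_0 = 6/35, a_1 = -24/5, a_2 = -19/7, so
  g(x) = -19*x^2/7 - 24*x/5 + 6/35.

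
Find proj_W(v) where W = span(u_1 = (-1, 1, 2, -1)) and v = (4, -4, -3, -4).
proj_W(v) = (10/7, -10/7, -20/7, 10/7)

Set up U = [u_1 | ... | u_1] ∈ R^(4×1). The projector onto W = col(U) is P = U (U^T U)^(-1) U^T.
Compute U^T U =
  [7],
and U^T v = (-10).
Solve U^T U · c = U^T v for the coefficients: c = (-10/7). The projection is proj_W(v) = U c.
Check: (v - proj_W(v)) · u_1 = 0  (should be 0).
Result: proj_W(v) = (10/7, -10/7, -20/7, 10/7).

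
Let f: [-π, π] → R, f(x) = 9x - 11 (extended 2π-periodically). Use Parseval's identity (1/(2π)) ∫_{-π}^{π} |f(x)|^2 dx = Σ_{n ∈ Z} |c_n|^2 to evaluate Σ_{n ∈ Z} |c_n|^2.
Σ |c_n|^2 = 27π^2 + 121

Expand and integrate term by term over [-π, π]:
  ∫ (9x)^2 dx = 81·(2π^3/3); ∫ 2·9·(-11)·x dx = 0 (odd integrand); ∫ (-11)^2 dx = 121·2π.
So (1/(2π)) ∫_{-π}^{π} (9x - 11)^2 dx = 81π^2/3 + 121 = 27π^2 + 121.
Parseval ⇒ Σ |c_n|^2 = 27π^2 + 121.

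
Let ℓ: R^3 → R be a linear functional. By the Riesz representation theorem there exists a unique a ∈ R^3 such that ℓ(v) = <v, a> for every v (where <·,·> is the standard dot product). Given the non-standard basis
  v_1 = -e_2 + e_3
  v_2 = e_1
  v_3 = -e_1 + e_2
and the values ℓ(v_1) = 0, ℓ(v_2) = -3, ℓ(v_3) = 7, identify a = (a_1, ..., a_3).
a = (-3, 4, 4)

Write a = (a_1, ..., a_3) in the standard basis. For each basis vector v_i, ℓ(v_i) = <v_i, a> is a linear equation in the a_j's. Collect the n equations into a matrix system V a = ℓ, where row i of V is v_i (expressed in the standard basis). Since V is invertible (lower-triangular with 1s on the diagonal, up to permutation), solve by back-substitution:
  V =
[[0, -1, 1],
 [1, 0, 0],
 [-1, 1, 0]]
  V a = (0, -3, 7)
Solving gives a = (-3, 4, 4).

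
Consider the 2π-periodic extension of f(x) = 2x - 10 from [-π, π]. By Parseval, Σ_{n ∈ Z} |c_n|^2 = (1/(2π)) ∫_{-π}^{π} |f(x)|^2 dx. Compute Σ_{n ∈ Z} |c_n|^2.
Σ |c_n|^2 = 4π^2/3 + 100

Expand and integrate term by term over [-π, π]:
  ∫ (2x)^2 dx = 4·(2π^3/3); ∫ 2·2·(-10)·x dx = 0 (odd integrand); ∫ (-10)^2 dx = 100·2π.
So (1/(2π)) ∫_{-π}^{π} (2x - 10)^2 dx = 4π^2/3 + 100 = 4π^2/3 + 100.
Parseval ⇒ Σ |c_n|^2 = 4π^2/3 + 100.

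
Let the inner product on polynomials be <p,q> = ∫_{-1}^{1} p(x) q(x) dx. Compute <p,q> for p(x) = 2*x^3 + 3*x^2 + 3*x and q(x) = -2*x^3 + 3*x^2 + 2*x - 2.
<p,q> = 58/35

Expand the product: p(x)·q(x) = -4*x^6 + 7*x^4 + 11*x^3 - 6*x.
∫_{-1}^{1} of each monomial x^k gives [2/(k+1) if k even, 0 if k odd]. Integrating term-by-term (or equivalently evaluating the antiderivative F(x) = -4*x^7/7 + 7*x^5/5 + 11*x^4/4 - 3*x^2 at the endpoints):
  F(1) − F(−1) = 81/140 − (-151/140) = 58/35.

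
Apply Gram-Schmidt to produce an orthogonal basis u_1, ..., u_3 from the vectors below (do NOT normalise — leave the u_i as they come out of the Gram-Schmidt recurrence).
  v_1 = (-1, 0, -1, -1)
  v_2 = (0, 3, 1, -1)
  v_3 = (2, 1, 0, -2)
Orthogonal basis:
  u_1 = (-1, 0, -1, -1)
  u_2 = (0, 3, 1, -1)
  u_3 = (2, -4/11, -5/11, -17/11)

Apply the Gram-Schmidt recurrence
  u_1 = v_1
  u_i = v_i − Σ_{j<i} ((v_i · u_j) / (u_j · u_j)) · u_j.

Step by step this gives:
  u_1 = (-1, 0, -1, -1)
  u_2 = (0, 3, 1, -1)
  u_3 = (2, -4/11, -5/11, -17/11)

Orthogonality check:
  u_2 · u_1 = 0 (should be 0)
  u_3 · u_1 = 0 (should be 0)
  u_3 · u_2 = 0 (should be 0)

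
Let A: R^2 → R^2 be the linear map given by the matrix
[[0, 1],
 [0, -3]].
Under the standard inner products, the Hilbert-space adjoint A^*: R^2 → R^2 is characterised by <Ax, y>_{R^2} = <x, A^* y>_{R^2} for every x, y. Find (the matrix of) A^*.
A^* = A^T =
[[0, 0],
 [1, -3]]

For real matrices with standard dot products, the defining identity <Ax, y> = <x, A^* y> gives (Ax)^T y = x^T (A^*) y, i.e. x^T A^T y = x^T (A^*) y. Since this holds for all x, y, we must have A^* = A^T. Therefore
A^* =
[[0, 0],
 [1, -3]].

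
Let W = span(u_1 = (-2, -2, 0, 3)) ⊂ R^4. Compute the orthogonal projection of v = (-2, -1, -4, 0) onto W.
proj_W(v) = (-12/17, -12/17, 0, 18/17)

Set up U = [u_1 | ... | u_1] ∈ R^(4×1). The projector onto W = col(U) is P = U (U^T U)^(-1) U^T.
Compute U^T U =
  [17],
and U^T v = (6).
Solve U^T U · c = U^T v for the coefficients: c = (6/17). The projection is proj_W(v) = U c.
Check: (v - proj_W(v)) · u_1 = 0  (should be 0).
Result: proj_W(v) = (-12/17, -12/17, 0, 18/17).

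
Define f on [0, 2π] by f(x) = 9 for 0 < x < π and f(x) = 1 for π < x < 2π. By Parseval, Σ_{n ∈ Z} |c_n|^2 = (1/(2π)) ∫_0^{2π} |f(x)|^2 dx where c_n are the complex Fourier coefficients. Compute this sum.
Σ |c_n|^2 = 41

Parseval equates the L^2 energy of f (normalised by 1/(2π)) with the ℓ^2 sum of its Fourier coefficients: (1/(2π)) ∫_0^{2π} |f|^2 = Σ |c_n|^2.
Compute the left side: (1/(2π)) [∫_0^π 9^2 dx + ∫_π^{2π} 1^2 dx] = (1/(2π)) · (81π + 1π) = (81 + 1)/2 = 41.
So Σ_{n ∈ Z} |c_n|^2 = 41.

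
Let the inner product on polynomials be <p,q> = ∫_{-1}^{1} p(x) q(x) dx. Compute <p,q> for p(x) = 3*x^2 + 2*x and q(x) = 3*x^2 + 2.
<p,q> = 38/5

Expand the product: p(x)·q(x) = 9*x^4 + 6*x^3 + 6*x^2 + 4*x.
∫_{-1}^{1} of each monomial x^k gives [2/(k+1) if k even, 0 if k odd]. Integrating term-by-term (or equivalently evaluating the antiderivative F(x) = 9*x^5/5 + 3*x^4/2 + 2*x^3 + 2*x^2 at the endpoints):
  F(1) − F(−1) = 73/10 − (-3/10) = 38/5.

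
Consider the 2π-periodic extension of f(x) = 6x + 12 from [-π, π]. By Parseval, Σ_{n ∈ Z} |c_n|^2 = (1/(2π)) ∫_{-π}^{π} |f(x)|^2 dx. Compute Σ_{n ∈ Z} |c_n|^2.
Σ |c_n|^2 = 12π^2 + 144

Expand and integrate term by term over [-π, π]:
  ∫ (6x)^2 dx = 36·(2π^3/3); ∫ 2·6·(12)·x dx = 0 (odd integrand); ∫ 12^2 dx = 144·2π.
So (1/(2π)) ∫_{-π}^{π} (6x + 12)^2 dx = 36π^2/3 + 144 = 12π^2 + 144.
Parseval ⇒ Σ |c_n|^2 = 12π^2 + 144.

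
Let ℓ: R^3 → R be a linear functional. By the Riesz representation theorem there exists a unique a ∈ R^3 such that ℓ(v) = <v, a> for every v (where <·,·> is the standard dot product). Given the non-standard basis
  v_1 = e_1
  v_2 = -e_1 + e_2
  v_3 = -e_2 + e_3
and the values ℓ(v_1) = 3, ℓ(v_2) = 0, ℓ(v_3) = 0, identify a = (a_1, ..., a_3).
a = (3, 3, 3)

Write a = (a_1, ..., a_3) in the standard basis. For each basis vector v_i, ℓ(v_i) = <v_i, a> is a linear equation in the a_j's. Collect the n equations into a matrix system V a = ℓ, where row i of V is v_i (expressed in the standard basis). Since V is invertible (lower-triangular with 1s on the diagonal, up to permutation), solve by back-substitution:
  V =
[[1, 0, 0],
 [-1, 1, 0],
 [0, -1, 1]]
  V a = (3, 0, 0)
Solving gives a = (3, 3, 3).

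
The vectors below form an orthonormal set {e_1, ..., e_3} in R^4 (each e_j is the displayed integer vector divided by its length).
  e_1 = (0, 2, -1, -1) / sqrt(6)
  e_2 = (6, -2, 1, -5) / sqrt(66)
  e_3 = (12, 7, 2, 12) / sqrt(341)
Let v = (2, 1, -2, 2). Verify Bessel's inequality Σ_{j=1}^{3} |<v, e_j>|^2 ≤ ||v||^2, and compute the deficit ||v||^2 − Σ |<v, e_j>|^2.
Σ |<v, e_j>|^2 = 259/31; ||v||^2 = 13; deficit = 144/31

Write each e_j = u_j / sqrt(<u_j, u_j>) where u_j is the displayed integer vector. Then <v, e_j> = <v, u_j> / sqrt(<u_j, u_j>), so |<v, e_j>|^2 = <v, u_j>^2 / <u_j, u_j>.
Coefficients: <v, e_1> = 2/sqrt(6), <v, e_2> = -2/sqrt(66), <v, e_3> = 51/sqrt(341).
Square and sum: Σ |<v, e_j>|^2 = 259/31.
Compute ||v||^2 = v·v = 13.
Deficit = 13 − 259/31 = 144/31 ≥ 0, confirming Bessel's inequality. (The deficit equals ||v − Σ <v,e_j> e_j||^2, the squared distance from v to span{e_j}.)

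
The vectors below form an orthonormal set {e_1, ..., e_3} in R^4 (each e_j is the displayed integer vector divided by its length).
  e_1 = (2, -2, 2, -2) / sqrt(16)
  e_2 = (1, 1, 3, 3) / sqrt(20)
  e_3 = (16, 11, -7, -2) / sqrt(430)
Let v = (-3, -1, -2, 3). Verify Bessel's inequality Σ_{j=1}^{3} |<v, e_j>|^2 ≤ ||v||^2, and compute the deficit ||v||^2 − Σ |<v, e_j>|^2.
Σ |<v, e_j>|^2 = 789/43; ||v||^2 = 23; deficit = 200/43

Write each e_j = u_j / sqrt(<u_j, u_j>) where u_j is the displayed integer vector. Then <v, e_j> = <v, u_j> / sqrt(<u_j, u_j>), so |<v, e_j>|^2 = <v, u_j>^2 / <u_j, u_j>.
Coefficients: <v, e_1> = -14/sqrt(16), <v, e_2> = -1/sqrt(20), <v, e_3> = -51/sqrt(430).
Square and sum: Σ |<v, e_j>|^2 = 789/43.
Compute ||v||^2 = v·v = 23.
Deficit = 23 − 789/43 = 200/43 ≥ 0, confirming Bessel's inequality. (The deficit equals ||v − Σ <v,e_j> e_j||^2, the squared distance from v to span{e_j}.)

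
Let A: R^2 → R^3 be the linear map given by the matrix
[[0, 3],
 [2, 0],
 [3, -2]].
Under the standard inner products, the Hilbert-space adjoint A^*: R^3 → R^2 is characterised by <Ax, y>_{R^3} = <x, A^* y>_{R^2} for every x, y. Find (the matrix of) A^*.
A^* = A^T =
[[0, 2, 3],
 [3, 0, -2]]

For real matrices with standard dot products, the defining identity <Ax, y> = <x, A^* y> gives (Ax)^T y = x^T (A^*) y, i.e. x^T A^T y = x^T (A^*) y. Since this holds for all x, y, we must have A^* = A^T. Therefore
A^* =
[[0, 2, 3],
 [3, 0, -2]].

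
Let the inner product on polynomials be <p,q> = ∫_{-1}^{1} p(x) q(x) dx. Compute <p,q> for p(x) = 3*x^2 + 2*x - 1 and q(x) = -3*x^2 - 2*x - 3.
<p,q> = -64/15

Expand the product: p(x)·q(x) = -9*x^4 - 12*x^3 - 10*x^2 - 4*x + 3.
∫_{-1}^{1} of each monomial x^k gives [2/(k+1) if k even, 0 if k odd]. Integrating term-by-term (or equivalently evaluating the antiderivative F(x) = -9*x^5/5 - 3*x^4 - 10*x^3/3 - 2*x^2 + 3*x at the endpoints):
  F(1) − F(−1) = -107/15 − (-43/15) = -64/15.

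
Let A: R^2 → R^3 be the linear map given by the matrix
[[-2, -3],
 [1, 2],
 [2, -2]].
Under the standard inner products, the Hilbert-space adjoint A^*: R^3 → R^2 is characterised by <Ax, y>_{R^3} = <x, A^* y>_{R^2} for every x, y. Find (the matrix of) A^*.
A^* = A^T =
[[-2, 1, 2],
 [-3, 2, -2]]

For real matrices with standard dot products, the defining identity <Ax, y> = <x, A^* y> gives (Ax)^T y = x^T (A^*) y, i.e. x^T A^T y = x^T (A^*) y. Since this holds for all x, y, we must have A^* = A^T. Therefore
A^* =
[[-2, 1, 2],
 [-3, 2, -2]].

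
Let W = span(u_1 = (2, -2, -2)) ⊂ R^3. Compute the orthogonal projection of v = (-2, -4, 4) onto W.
proj_W(v) = (-2/3, 2/3, 2/3)

Set up U = [u_1 | ... | u_1] ∈ R^(3×1). The projector onto W = col(U) is P = U (U^T U)^(-1) U^T.
Compute U^T U =
  [12],
and U^T v = (-4).
Solve U^T U · c = U^T v for the coefficients: c = (-1/3). The projection is proj_W(v) = U c.
Check: (v - proj_W(v)) · u_1 = 0  (should be 0).
Result: proj_W(v) = (-2/3, 2/3, 2/3).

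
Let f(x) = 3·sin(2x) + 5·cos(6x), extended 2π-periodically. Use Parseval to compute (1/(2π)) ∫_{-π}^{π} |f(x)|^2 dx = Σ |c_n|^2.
Σ |c_n|^2 = 17

Expand |f|^2 and use orthogonality of {sin(nx), cos(mx)} on [-π, π]:
  ∫_{-π}^{π} sin(nx)^2 dx = π, ∫ cos(mx)^2 dx = π, and cross terms integrate to 0.
So ∫_{-π}^{π} f(x)^2 dx = 3^2 · π + 5^2 · π = (9 + 25)π.
Divide by 2π: (9 + 25)/2 = 17.
By Parseval, this equals Σ |c_n|^2.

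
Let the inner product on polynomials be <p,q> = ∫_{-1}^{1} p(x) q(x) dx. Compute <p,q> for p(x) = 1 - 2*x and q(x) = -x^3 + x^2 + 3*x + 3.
<p,q> = 52/15

Expand the product: p(x)·q(x) = 2*x^4 - 3*x^3 - 5*x^2 - 3*x + 3.
∫_{-1}^{1} of each monomial x^k gives [2/(k+1) if k even, 0 if k odd]. Integrating term-by-term (or equivalently evaluating the antiderivative F(x) = 2*x^5/5 - 3*x^4/4 - 5*x^3/3 - 3*x^2/2 + 3*x at the endpoints):
  F(1) − F(−1) = -31/60 − (-239/60) = 52/15.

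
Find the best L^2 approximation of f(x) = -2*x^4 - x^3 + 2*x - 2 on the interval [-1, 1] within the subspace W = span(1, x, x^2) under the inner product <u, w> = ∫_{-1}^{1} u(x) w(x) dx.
g(x) = -12*x^2/7 + 7*x/5 - 64/35

The best approximation g ∈ W is the orthogonal projection of f onto W. Writing g = a_0 + a_1 x + a_2 x^2, the coefficients solve the normal equations G · a = b where
  G_{ij} = <φ_i, φ_j> and b_i = <f, φ_i>, with φ_0 = 1, φ_1 = x, φ_2 = x^2.
G =
  [2, 0, 2/3]
  [0, 2/3, 0]
  [2/3, 0, 2/5],
b = (-24/5, 14/15, -40/21).
Solving gives a_0 = -64/35, a_1 = 7/5, a_2 = -12/7, so
  g(x) = -12*x^2/7 + 7*x/5 - 64/35.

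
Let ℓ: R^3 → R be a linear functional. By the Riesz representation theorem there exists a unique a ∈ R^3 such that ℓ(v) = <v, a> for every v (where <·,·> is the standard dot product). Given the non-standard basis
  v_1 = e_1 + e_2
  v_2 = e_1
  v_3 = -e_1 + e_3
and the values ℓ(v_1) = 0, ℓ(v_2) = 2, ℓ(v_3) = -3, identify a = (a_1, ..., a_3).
a = (2, -2, -1)

Write a = (a_1, ..., a_3) in the standard basis. For each basis vector v_i, ℓ(v_i) = <v_i, a> is a linear equation in the a_j's. Collect the n equations into a matrix system V a = ℓ, where row i of V is v_i (expressed in the standard basis). Since V is invertible (lower-triangular with 1s on the diagonal, up to permutation), solve by back-substitution:
  V =
[[1, 1, 0],
 [1, 0, 0],
 [-1, 0, 1]]
  V a = (0, 2, -3)
Solving gives a = (2, -2, -1).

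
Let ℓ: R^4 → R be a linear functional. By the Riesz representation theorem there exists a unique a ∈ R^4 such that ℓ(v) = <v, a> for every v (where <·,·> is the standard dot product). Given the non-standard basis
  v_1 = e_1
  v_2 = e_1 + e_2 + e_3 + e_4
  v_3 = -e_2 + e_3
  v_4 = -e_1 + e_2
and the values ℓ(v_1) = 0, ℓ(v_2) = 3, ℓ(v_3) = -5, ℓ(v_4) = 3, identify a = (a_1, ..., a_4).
a = (0, 3, -2, 2)

Write a = (a_1, ..., a_4) in the standard basis. For each basis vector v_i, ℓ(v_i) = <v_i, a> is a linear equation in the a_j's. Collect the n equations into a matrix system V a = ℓ, where row i of V is v_i (expressed in the standard basis). Since V is invertible (lower-triangular with 1s on the diagonal, up to permutation), solve by back-substitution:
  V =
[[1, 0, 0, 0],
 [1, 1, 1, 1],
 [0, -1, 1, 0],
 [-1, 1, 0, 0]]
  V a = (0, 3, -5, 3)
Solving gives a = (0, 3, -2, 2).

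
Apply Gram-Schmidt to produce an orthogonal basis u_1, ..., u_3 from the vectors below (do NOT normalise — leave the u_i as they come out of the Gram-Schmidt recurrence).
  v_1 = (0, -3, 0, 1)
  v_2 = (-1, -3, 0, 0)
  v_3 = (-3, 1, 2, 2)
Orthogonal basis:
  u_1 = (0, -3, 0, 1)
  u_2 = (-1, -3/10, 0, -9/10)
  u_3 = (-48/19, 16/19, 2, 48/19)

Apply the Gram-Schmidt recurrence
  u_1 = v_1
  u_i = v_i − Σ_{j<i} ((v_i · u_j) / (u_j · u_j)) · u_j.

Step by step this gives:
  u_1 = (0, -3, 0, 1)
  u_2 = (-1, -3/10, 0, -9/10)
  u_3 = (-48/19, 16/19, 2, 48/19)

Orthogonality check:
  u_2 · u_1 = 0 (should be 0)
  u_3 · u_1 = 0 (should be 0)
  u_3 · u_2 = 0 (should be 0)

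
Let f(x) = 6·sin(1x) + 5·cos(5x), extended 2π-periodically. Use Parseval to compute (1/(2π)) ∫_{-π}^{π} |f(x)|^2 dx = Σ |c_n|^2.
Σ |c_n|^2 = 61/2

Expand |f|^2 and use orthogonality of {sin(nx), cos(mx)} on [-π, π]:
  ∫_{-π}^{π} sin(nx)^2 dx = π, ∫ cos(mx)^2 dx = π, and cross terms integrate to 0.
So ∫_{-π}^{π} f(x)^2 dx = 6^2 · π + 5^2 · π = (36 + 25)π.
Divide by 2π: (36 + 25)/2 = 61/2.
By Parseval, this equals Σ |c_n|^2.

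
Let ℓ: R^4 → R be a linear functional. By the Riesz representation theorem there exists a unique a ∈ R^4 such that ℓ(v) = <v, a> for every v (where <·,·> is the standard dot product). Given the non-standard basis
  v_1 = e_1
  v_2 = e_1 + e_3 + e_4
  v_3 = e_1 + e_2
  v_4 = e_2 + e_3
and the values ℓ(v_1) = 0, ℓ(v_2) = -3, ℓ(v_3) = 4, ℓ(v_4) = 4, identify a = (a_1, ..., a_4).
a = (0, 4, 0, -3)

Write a = (a_1, ..., a_4) in the standard basis. For each basis vector v_i, ℓ(v_i) = <v_i, a> is a linear equation in the a_j's. Collect the n equations into a matrix system V a = ℓ, where row i of V is v_i (expressed in the standard basis). Since V is invertible (lower-triangular with 1s on the diagonal, up to permutation), solve by back-substitution:
  V =
[[1, 0, 0, 0],
 [1, 0, 1, 1],
 [1, 1, 0, 0],
 [0, 1, 1, 0]]
  V a = (0, -3, 4, 4)
Solving gives a = (0, 4, 0, -3).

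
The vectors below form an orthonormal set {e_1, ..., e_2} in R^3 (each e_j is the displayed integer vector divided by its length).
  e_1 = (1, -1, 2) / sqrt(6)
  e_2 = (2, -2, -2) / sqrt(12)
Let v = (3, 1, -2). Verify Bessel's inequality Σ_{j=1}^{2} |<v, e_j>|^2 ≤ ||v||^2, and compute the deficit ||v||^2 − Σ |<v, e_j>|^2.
Σ |<v, e_j>|^2 = 6; ||v||^2 = 14; deficit = 8

Write each e_j = u_j / sqrt(<u_j, u_j>) where u_j is the displayed integer vector. Then <v, e_j> = <v, u_j> / sqrt(<u_j, u_j>), so |<v, e_j>|^2 = <v, u_j>^2 / <u_j, u_j>.
Coefficients: <v, e_1> = -2/sqrt(6), <v, e_2> = 8/sqrt(12).
Square and sum: Σ |<v, e_j>|^2 = 6.
Compute ||v||^2 = v·v = 14.
Deficit = 14 − 6 = 8 ≥ 0, confirming Bessel's inequality. (The deficit equals ||v − Σ <v,e_j> e_j||^2, the squared distance from v to span{e_j}.)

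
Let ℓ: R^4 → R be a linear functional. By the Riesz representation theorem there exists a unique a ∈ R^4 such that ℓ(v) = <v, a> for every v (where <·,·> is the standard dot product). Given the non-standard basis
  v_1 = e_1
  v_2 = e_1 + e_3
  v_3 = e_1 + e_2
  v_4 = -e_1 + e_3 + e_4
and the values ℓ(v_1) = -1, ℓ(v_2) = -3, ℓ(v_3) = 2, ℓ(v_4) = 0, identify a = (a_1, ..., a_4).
a = (-1, 3, -2, 1)

Write a = (a_1, ..., a_4) in the standard basis. For each basis vector v_i, ℓ(v_i) = <v_i, a> is a linear equation in the a_j's. Collect the n equations into a matrix system V a = ℓ, where row i of V is v_i (expressed in the standard basis). Since V is invertible (lower-triangular with 1s on the diagonal, up to permutation), solve by back-substitution:
  V =
[[1, 0, 0, 0],
 [1, 0, 1, 0],
 [1, 1, 0, 0],
 [-1, 0, 1, 1]]
  V a = (-1, -3, 2, 0)
Solving gives a = (-1, 3, -2, 1).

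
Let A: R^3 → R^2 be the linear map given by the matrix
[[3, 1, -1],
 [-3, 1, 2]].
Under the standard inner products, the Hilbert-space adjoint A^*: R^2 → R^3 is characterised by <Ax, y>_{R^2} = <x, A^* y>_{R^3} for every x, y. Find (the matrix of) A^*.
A^* = A^T =
[[3, -3],
 [1, 1],
 [-1, 2]]

For real matrices with standard dot products, the defining identity <Ax, y> = <x, A^* y> gives (Ax)^T y = x^T (A^*) y, i.e. x^T A^T y = x^T (A^*) y. Since this holds for all x, y, we must have A^* = A^T. Therefore
A^* =
[[3, -3],
 [1, 1],
 [-1, 2]].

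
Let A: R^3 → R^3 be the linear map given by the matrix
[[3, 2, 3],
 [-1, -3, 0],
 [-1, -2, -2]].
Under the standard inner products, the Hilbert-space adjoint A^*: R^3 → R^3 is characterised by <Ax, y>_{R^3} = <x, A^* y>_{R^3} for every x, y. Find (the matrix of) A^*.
A^* = A^T =
[[3, -1, -1],
 [2, -3, -2],
 [3, 0, -2]]

For real matrices with standard dot products, the defining identity <Ax, y> = <x, A^* y> gives (Ax)^T y = x^T (A^*) y, i.e. x^T A^T y = x^T (A^*) y. Since this holds for all x, y, we must have A^* = A^T. Therefore
A^* =
[[3, -1, -1],
 [2, -3, -2],
 [3, 0, -2]].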